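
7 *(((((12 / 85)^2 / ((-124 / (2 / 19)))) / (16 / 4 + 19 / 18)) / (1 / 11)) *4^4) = -3649536 / 55321825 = -0.07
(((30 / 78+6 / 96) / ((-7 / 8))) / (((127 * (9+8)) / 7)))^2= 8649 / 3151025956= 0.00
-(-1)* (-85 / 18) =-85 / 18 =-4.72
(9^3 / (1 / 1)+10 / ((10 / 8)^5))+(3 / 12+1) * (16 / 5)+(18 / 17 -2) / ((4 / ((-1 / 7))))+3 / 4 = 219275473 / 297500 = 737.06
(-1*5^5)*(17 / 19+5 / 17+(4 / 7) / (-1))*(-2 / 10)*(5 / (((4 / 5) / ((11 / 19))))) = 59984375 / 42959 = 1396.32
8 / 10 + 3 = 19 / 5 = 3.80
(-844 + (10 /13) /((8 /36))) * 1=-10927 /13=-840.54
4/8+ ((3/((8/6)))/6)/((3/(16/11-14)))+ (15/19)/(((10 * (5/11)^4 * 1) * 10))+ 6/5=206882/653125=0.32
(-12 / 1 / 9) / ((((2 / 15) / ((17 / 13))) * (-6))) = 85 / 39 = 2.18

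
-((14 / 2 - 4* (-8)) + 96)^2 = -18225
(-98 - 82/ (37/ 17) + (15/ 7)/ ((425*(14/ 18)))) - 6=-21831931/ 154105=-141.67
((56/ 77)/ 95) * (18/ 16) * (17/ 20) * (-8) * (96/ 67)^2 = -2820096/ 23455025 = -0.12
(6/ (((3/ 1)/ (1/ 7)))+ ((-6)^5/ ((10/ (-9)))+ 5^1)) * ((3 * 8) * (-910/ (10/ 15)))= -229440744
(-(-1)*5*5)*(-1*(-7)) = 175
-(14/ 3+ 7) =-35/ 3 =-11.67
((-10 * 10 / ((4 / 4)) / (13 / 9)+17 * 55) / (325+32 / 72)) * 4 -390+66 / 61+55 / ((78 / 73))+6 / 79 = -359712448175 / 1100958378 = -326.73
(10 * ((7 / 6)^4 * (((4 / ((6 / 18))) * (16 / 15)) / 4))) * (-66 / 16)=-26411 / 108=-244.55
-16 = -16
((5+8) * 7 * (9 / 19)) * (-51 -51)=-4396.74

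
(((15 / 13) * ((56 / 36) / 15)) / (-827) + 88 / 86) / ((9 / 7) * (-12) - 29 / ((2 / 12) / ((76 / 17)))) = -0.00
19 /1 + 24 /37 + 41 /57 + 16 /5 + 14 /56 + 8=1342081 /42180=31.82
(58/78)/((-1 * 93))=-29/3627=-0.01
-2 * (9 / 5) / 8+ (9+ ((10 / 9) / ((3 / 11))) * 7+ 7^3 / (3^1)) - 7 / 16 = 326083 / 2160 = 150.96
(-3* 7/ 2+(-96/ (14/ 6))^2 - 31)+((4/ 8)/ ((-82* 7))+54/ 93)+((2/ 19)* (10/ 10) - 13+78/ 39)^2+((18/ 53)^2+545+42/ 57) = 585149696764901/ 252615830684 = 2316.36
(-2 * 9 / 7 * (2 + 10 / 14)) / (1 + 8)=-38 / 49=-0.78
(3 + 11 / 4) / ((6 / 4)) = 23 / 6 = 3.83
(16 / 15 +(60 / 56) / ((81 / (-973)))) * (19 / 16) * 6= -60553 / 720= -84.10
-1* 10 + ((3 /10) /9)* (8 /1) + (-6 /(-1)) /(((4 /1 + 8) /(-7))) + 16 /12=-119 /10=-11.90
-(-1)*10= 10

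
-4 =-4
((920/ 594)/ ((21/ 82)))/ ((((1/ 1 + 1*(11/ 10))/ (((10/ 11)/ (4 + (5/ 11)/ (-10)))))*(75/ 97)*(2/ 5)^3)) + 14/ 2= 696649979/ 34184997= 20.38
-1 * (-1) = 1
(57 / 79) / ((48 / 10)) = 95 / 632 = 0.15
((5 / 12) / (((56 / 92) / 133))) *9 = 819.38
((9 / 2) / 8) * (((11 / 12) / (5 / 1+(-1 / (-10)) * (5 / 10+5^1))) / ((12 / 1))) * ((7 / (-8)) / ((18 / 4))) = -385 / 255744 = -0.00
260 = 260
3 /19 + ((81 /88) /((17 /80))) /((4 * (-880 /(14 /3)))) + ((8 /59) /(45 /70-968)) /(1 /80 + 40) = 22122583873135 /145401120858576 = 0.15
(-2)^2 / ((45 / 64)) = 256 / 45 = 5.69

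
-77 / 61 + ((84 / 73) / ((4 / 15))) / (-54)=-1.34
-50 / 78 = -25 / 39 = -0.64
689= 689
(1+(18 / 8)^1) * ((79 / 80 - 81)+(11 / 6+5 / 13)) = -242719 / 960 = -252.83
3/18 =1/6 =0.17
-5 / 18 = -0.28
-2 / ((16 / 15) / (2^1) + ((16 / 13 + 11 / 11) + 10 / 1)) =-390 / 2489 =-0.16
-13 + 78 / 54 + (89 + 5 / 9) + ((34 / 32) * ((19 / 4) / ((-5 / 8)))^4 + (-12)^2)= 2354207 / 625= 3766.73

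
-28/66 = -14/33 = -0.42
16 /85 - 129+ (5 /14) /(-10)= -128.85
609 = 609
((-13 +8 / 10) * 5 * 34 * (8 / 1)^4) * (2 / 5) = -16990208 / 5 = -3398041.60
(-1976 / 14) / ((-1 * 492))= 247 / 861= 0.29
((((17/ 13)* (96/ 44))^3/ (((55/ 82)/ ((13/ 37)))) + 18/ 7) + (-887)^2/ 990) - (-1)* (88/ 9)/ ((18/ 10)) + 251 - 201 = 864.89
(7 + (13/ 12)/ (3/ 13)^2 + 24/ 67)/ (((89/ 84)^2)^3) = 651992882881536/ 33297746494387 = 19.58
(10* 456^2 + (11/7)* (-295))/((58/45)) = 654852375/406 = 1612936.88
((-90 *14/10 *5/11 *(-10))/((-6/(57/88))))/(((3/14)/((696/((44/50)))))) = -303738750/1331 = -228203.42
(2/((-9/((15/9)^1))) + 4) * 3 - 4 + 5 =107/9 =11.89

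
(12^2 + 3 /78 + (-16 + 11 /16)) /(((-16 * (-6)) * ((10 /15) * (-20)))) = -5355 /53248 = -0.10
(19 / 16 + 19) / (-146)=-323 / 2336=-0.14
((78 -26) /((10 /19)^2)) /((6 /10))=4693 /15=312.87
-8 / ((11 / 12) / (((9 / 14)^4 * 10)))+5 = -261605 / 26411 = -9.91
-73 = -73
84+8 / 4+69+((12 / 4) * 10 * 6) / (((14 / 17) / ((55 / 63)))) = 16945 / 49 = 345.82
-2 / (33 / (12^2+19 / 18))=-2611 / 297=-8.79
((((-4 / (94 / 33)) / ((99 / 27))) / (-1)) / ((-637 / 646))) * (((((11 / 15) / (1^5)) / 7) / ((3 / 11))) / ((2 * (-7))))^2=-4729043 / 16173796275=-0.00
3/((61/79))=237/61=3.89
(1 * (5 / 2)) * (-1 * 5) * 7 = -175 / 2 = -87.50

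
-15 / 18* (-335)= 1675 / 6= 279.17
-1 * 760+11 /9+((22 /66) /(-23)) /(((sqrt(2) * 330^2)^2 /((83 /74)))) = -91892733162120083 /121106252520000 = -758.78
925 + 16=941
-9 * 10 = -90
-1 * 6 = -6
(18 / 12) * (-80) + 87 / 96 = -3811 / 32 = -119.09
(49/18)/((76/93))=1519/456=3.33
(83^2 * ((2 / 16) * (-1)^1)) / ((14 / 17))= -117113 / 112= -1045.65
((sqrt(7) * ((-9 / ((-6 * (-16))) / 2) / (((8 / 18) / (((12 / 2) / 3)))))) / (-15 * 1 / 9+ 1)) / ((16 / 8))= 81 * sqrt(7) / 512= 0.42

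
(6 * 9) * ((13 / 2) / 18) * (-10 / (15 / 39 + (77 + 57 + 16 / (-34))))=-2873 / 1973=-1.46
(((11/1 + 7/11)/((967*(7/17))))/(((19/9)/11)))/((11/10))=195840/1414721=0.14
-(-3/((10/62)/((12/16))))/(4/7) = 1953/80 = 24.41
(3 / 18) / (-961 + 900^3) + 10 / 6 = 2429996797 / 1457998078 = 1.67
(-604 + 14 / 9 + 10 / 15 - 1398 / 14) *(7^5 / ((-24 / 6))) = 106131403 / 36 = 2948094.53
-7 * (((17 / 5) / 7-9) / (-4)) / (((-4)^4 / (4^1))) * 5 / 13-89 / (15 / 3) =-148841 / 8320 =-17.89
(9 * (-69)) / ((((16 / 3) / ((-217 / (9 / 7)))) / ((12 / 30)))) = 314433 / 40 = 7860.82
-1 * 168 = -168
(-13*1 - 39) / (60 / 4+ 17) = -1.62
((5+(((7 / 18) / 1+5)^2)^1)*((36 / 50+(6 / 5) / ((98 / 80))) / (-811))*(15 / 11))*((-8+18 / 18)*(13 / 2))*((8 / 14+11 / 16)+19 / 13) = 15158996543 / 1258931520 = 12.04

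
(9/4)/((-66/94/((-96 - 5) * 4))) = 14241/11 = 1294.64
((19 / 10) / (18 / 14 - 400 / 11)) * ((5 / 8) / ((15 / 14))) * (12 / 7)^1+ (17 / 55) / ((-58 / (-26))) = 0.08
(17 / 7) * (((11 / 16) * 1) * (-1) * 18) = -1683 / 56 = -30.05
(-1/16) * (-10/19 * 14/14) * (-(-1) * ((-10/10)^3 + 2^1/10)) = -1/38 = -0.03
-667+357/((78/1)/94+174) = -1821320/2739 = -664.96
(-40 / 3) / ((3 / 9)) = -40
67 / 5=13.40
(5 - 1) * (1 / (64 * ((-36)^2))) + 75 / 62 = 777631 / 642816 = 1.21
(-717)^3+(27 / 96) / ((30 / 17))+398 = -117952452749 / 320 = -368601414.84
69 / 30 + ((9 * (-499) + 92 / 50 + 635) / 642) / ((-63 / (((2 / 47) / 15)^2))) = 128433787949 / 55840758750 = 2.30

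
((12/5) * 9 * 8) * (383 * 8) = 2647296/5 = 529459.20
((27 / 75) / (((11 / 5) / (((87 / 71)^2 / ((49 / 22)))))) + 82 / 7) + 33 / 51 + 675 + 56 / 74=534645636258 / 776843305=688.23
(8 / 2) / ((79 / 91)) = 364 / 79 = 4.61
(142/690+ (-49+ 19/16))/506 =-262789/2793120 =-0.09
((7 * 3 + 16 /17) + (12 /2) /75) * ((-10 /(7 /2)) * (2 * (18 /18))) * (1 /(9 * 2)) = -5348 /765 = -6.99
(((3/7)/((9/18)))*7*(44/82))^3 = 2299968/68921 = 33.37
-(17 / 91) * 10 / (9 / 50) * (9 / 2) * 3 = -12750 / 91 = -140.11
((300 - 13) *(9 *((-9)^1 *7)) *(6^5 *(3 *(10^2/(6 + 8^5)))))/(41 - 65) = 1129804200/2341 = 482616.06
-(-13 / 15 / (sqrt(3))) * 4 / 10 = 26 * sqrt(3) / 225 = 0.20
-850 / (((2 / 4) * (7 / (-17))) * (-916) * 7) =-7225 / 11221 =-0.64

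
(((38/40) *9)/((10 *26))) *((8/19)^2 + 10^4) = 2030661/6175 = 328.85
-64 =-64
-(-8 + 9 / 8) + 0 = 55 / 8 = 6.88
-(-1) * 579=579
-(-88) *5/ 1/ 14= 220/ 7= 31.43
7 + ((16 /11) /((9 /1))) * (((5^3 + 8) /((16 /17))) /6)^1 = 10.81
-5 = -5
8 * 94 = 752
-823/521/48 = -823/25008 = -0.03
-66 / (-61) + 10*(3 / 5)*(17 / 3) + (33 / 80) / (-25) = 4277987 / 122000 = 35.07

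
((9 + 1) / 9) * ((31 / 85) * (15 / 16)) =155 / 408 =0.38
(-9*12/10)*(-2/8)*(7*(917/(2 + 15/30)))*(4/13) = 693252/325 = 2133.08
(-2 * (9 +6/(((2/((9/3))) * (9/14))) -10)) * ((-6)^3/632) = 702/79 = 8.89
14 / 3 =4.67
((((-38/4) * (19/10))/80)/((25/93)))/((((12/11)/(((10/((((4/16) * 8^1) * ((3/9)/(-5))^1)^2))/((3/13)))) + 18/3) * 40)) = -4800939/1372902400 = -0.00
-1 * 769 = -769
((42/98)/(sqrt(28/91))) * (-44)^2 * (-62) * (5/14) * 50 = -22506000 * sqrt(13)/49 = -1656051.78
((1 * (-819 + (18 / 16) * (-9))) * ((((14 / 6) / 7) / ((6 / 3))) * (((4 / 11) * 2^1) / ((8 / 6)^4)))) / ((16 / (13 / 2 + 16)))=-732645 / 16384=-44.72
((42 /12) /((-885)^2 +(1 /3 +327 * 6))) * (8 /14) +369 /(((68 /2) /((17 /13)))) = 14.19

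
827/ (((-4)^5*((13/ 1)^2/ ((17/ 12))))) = -14059/ 2076672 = -0.01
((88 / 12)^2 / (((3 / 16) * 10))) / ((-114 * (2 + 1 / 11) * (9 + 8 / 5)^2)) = -106480 / 99430173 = -0.00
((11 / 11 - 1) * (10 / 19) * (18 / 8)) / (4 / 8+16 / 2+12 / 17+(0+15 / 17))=0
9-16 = -7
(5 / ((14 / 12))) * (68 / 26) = 1020 / 91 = 11.21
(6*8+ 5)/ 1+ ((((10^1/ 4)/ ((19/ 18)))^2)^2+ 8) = 12050206/ 130321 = 92.47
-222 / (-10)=22.20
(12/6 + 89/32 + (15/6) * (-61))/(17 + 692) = -4727/22688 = -0.21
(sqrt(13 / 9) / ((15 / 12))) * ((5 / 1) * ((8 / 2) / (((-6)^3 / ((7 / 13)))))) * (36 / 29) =-56 * sqrt(13) / 3393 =-0.06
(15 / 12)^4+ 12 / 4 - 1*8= -655 / 256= -2.56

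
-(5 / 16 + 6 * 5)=-485 / 16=-30.31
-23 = -23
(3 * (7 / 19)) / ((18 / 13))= 91 / 114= 0.80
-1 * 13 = -13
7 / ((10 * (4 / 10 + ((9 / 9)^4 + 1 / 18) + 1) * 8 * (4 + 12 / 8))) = 63 / 9724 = 0.01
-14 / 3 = -4.67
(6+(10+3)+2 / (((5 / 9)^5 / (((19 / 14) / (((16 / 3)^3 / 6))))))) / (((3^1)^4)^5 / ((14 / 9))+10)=942076411 / 100419391196800000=0.00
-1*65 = -65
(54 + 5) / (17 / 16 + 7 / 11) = 10384 / 299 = 34.73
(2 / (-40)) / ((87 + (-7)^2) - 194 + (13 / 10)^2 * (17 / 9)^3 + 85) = -3645 / 2798597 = -0.00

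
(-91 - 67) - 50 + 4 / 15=-3116 / 15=-207.73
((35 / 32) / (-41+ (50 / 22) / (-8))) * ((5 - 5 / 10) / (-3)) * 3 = 165 / 1384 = 0.12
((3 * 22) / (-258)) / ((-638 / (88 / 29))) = 44 / 36163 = 0.00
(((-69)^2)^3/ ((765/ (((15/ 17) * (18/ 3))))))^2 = 46585319691109245650244/ 83521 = 557767743335319807.60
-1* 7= -7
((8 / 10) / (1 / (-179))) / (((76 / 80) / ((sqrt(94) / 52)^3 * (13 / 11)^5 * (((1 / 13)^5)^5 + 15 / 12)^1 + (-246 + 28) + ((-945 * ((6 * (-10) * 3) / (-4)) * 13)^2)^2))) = -14078944957961520269375040.00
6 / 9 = 0.67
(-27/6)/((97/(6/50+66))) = -14877/4850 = -3.07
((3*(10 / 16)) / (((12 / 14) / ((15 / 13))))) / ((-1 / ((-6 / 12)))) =525 / 416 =1.26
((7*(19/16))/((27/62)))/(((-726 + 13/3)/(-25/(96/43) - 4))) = 6015457/14964480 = 0.40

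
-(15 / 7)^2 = -225 / 49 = -4.59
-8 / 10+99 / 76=191 / 380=0.50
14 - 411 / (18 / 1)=-53 / 6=-8.83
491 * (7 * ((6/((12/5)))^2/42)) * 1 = 12275/24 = 511.46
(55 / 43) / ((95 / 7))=77 / 817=0.09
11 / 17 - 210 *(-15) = 3150.65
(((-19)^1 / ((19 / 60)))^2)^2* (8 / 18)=5760000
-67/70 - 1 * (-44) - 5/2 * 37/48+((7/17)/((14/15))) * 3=2424133/57120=42.44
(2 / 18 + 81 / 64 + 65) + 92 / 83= 3226331 / 47808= 67.49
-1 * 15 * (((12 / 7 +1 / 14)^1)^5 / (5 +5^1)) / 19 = -29296875 / 20437312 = -1.43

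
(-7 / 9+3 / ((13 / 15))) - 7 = -505 / 117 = -4.32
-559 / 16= -34.94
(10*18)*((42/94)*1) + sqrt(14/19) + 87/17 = 86.40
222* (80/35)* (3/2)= 5328/7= 761.14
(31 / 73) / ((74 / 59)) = 0.34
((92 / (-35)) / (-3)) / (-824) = -23 / 21630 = -0.00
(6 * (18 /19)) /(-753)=-36 /4769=-0.01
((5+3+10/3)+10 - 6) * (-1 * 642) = -9844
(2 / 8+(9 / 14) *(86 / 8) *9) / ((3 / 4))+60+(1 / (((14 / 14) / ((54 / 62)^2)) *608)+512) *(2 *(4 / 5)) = 1476184783 / 1533756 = 962.46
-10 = -10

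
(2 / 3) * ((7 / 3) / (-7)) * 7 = -14 / 9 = -1.56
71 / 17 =4.18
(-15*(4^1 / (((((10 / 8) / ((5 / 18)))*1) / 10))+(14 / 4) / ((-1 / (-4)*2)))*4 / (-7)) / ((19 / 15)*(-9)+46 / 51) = -12.97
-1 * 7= -7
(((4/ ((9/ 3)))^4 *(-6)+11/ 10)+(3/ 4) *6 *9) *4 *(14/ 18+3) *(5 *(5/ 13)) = 2078080/ 3159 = 657.83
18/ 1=18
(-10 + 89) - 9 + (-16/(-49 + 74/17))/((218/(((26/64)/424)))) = 9821824541/140311776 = 70.00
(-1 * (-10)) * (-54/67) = -540/67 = -8.06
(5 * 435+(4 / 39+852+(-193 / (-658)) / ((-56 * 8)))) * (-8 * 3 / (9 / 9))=-34801307161 / 479024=-72650.45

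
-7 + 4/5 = -31/5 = -6.20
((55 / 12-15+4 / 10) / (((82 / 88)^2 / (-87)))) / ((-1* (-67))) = 8435636 / 563135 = 14.98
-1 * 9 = -9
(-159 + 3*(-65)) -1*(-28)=-326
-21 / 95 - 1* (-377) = 35794 / 95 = 376.78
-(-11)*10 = 110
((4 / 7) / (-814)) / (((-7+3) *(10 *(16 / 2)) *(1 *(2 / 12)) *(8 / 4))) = 3 / 455840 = 0.00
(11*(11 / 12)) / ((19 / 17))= 2057 / 228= 9.02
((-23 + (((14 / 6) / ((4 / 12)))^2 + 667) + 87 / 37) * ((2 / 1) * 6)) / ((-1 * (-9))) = 34304 / 37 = 927.14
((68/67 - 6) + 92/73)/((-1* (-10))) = -9109/24455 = -0.37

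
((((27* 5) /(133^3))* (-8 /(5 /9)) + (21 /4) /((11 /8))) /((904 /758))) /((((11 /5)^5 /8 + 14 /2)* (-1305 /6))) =-1075895725000 /982723278493341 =-0.00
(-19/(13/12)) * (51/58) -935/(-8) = 305983/3016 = 101.45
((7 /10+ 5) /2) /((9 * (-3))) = -19 /180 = -0.11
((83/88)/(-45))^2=6889/15681600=0.00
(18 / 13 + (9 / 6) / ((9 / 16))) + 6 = 392 / 39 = 10.05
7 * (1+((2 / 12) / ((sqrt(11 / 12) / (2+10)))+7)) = 28 * sqrt(33) / 11+56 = 70.62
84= 84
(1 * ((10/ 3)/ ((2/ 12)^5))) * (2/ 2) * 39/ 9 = 112320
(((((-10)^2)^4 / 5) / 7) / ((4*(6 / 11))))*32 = 880000000 / 21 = 41904761.90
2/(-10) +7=34/5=6.80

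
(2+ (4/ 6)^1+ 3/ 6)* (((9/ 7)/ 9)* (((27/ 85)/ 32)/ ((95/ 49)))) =63/ 27200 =0.00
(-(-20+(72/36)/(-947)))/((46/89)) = 842919/21781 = 38.70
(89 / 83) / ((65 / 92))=8188 / 5395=1.52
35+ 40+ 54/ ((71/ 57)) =8403/ 71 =118.35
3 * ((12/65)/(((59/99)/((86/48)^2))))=183051/61360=2.98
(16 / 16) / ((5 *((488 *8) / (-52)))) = -13 / 4880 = -0.00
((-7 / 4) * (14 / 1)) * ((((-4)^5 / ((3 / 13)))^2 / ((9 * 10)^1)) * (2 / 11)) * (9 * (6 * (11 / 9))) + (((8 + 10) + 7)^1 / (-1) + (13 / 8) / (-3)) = -69466090433 / 1080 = -64320454.10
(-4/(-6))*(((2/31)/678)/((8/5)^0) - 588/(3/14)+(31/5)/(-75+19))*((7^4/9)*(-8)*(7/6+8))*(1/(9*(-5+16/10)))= -152327336149835/130238037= -1169607.13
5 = 5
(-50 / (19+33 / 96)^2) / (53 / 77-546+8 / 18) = 35481600 / 144678911473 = 0.00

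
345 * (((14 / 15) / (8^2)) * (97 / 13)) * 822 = 30858.59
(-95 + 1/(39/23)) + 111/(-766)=-2824741/29874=-94.56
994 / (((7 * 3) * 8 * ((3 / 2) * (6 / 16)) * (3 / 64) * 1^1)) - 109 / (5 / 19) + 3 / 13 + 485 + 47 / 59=92017058 / 310635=296.22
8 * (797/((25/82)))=522832/25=20913.28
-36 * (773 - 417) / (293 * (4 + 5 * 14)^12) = -801 / 493774064054049366357248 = -0.00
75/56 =1.34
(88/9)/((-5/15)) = -88/3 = -29.33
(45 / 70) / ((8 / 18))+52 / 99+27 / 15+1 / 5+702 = 3913907 / 5544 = 705.97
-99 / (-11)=9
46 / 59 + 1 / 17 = 841 / 1003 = 0.84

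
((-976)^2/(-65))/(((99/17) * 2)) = -8096896/6435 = -1258.26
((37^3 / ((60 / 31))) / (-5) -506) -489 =-1868743 / 300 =-6229.14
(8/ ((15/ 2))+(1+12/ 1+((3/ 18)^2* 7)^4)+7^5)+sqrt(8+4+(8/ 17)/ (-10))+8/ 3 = 2* sqrt(21590)/ 85+141287070437/ 8398080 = 16827.19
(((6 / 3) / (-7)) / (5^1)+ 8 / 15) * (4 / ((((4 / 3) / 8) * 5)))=16 / 7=2.29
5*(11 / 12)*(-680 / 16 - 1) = -1595 / 8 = -199.38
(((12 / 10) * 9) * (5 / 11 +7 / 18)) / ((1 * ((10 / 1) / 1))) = 501 / 550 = 0.91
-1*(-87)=87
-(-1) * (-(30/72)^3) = -125/1728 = -0.07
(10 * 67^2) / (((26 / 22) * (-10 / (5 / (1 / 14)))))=-3456530 / 13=-265886.92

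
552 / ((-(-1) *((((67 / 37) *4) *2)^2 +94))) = 377844 / 207991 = 1.82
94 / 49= 1.92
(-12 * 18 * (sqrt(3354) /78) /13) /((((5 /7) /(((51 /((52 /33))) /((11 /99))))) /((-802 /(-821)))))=-765317322 * sqrt(3354) /9018685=-4914.51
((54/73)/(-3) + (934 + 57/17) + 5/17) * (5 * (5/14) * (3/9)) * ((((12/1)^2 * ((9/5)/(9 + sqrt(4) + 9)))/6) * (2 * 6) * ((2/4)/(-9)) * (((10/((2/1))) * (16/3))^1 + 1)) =-193110124/8687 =-22229.78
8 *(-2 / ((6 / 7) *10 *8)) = -7 / 30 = -0.23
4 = 4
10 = 10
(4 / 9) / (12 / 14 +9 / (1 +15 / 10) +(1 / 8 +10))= 1120 / 36747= 0.03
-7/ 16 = -0.44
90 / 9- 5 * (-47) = 245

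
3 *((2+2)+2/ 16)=99/ 8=12.38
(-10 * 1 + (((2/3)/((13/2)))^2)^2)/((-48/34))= 196640309/27761292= 7.08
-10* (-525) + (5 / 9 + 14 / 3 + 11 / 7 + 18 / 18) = 331241 / 63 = 5257.79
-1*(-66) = 66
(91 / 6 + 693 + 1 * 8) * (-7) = -30079 / 6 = -5013.17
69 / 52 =1.33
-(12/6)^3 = -8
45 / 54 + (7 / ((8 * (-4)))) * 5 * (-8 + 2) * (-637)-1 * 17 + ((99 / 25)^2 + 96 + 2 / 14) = -857777489 / 210000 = -4084.65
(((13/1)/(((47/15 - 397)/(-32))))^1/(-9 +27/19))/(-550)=247/974820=0.00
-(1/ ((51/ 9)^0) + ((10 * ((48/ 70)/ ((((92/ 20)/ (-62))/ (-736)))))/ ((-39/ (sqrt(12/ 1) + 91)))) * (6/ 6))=317440 * sqrt(3)/ 91 + 158719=164761.00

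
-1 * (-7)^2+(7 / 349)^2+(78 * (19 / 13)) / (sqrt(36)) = -3653981 / 121801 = -30.00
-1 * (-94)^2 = -8836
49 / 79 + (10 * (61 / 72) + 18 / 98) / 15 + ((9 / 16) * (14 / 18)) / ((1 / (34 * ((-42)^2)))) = 54851979221 / 2090340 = 26240.70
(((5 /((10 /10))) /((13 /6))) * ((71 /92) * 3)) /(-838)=-3195 /501124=-0.01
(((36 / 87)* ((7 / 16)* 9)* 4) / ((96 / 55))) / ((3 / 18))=10395 / 464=22.40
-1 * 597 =-597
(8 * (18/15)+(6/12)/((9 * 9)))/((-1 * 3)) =-7781/2430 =-3.20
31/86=0.36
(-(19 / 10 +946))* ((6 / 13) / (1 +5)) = -72.92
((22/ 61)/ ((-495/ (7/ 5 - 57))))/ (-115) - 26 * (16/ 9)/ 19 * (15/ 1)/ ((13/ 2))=-168370564/ 29989125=-5.61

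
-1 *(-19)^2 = -361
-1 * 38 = -38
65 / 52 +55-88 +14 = -71 / 4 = -17.75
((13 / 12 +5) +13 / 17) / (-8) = -1397 / 1632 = -0.86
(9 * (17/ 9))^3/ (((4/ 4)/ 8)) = 39304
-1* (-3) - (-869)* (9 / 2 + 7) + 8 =20009 / 2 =10004.50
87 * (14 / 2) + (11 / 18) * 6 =1838 / 3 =612.67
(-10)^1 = -10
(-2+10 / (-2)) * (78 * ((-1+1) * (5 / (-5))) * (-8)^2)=0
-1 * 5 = -5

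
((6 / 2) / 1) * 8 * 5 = 120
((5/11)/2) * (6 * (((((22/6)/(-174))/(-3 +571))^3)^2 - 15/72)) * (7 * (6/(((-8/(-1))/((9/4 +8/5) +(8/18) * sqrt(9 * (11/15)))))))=-6935341884850257904948458183421991/1207787430286847635147486610325504 - 990763126407179700706922597631713 * sqrt(165)/7473184724899869742475073401389056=-7.45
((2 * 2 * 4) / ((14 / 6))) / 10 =24 / 35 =0.69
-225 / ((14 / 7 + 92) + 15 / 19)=-4275 / 1801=-2.37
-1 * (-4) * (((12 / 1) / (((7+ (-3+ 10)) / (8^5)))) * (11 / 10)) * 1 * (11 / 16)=2973696 / 35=84962.74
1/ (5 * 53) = 1/ 265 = 0.00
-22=-22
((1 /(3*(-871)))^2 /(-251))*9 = -1 /190418891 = -0.00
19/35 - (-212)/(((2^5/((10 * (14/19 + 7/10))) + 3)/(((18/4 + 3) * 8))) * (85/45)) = 1094317321/849065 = 1288.85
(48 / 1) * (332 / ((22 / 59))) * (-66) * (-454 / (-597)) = -426861696 / 199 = -2145033.65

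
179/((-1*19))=-179/19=-9.42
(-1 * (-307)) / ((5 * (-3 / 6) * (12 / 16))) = -2456 / 15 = -163.73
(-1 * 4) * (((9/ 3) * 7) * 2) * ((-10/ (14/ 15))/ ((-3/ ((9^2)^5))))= -2092070640600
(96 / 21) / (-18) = -16 / 63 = -0.25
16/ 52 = 4/ 13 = 0.31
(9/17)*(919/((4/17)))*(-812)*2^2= -6716052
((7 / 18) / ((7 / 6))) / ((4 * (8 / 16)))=1 / 6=0.17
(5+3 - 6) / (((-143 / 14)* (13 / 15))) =-420 / 1859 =-0.23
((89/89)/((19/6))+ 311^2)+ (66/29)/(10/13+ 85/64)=92998104853/961495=96722.40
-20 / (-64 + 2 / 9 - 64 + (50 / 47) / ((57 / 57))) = 423 / 2680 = 0.16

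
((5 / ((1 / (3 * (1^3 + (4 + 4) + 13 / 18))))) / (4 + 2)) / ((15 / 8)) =350 / 27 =12.96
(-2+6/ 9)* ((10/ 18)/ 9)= -20/ 243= -0.08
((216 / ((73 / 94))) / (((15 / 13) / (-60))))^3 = -1176941414442074112 / 389017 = -3025424118848.47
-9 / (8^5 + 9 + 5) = -9 / 32782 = -0.00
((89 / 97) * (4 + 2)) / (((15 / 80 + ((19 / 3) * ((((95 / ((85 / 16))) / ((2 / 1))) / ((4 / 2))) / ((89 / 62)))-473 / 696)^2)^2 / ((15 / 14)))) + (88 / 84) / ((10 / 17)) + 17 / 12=260432473393305462529057384555271 / 81444606583714948058460405988740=3.20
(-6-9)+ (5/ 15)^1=-44/ 3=-14.67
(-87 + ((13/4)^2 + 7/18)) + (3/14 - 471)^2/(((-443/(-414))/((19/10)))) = 6149575527443/15629040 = 393471.10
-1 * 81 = -81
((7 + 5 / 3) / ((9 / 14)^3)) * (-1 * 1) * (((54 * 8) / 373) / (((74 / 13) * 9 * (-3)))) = 7419776 / 30182787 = 0.25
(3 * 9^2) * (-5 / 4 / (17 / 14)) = -8505 / 34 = -250.15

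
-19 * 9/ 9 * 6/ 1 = -114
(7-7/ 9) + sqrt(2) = sqrt(2) + 56/ 9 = 7.64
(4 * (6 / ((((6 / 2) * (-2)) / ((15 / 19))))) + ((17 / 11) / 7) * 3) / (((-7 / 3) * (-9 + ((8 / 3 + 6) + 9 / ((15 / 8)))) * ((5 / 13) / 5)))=2135835 / 686147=3.11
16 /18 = 8 /9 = 0.89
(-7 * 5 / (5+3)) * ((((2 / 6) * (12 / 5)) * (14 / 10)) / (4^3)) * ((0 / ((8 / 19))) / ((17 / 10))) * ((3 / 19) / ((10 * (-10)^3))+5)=0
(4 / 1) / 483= 4 / 483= 0.01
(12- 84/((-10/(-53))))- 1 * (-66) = -1836/5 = -367.20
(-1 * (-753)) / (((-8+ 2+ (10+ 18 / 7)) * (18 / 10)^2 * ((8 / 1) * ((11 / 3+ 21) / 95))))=4172875 / 245088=17.03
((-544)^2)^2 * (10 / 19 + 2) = 221249977505.68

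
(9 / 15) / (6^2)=1 / 60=0.02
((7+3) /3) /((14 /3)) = 5 /7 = 0.71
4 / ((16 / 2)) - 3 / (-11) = 17 / 22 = 0.77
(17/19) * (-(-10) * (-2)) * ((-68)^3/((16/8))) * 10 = 28133389.47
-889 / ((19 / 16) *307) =-14224 / 5833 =-2.44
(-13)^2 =169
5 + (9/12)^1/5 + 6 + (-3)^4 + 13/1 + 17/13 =27679/260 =106.46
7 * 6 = 42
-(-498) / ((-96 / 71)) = -5893 / 16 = -368.31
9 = 9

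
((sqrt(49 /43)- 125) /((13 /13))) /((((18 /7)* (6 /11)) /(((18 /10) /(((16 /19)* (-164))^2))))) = -694925 /82624512 + 194579* sqrt(43) /17764270080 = -0.01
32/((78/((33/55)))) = 16/65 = 0.25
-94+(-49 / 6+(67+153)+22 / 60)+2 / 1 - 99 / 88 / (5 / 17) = 931 / 8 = 116.38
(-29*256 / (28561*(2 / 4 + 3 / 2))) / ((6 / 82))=-152192 / 85683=-1.78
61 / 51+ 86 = 4447 / 51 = 87.20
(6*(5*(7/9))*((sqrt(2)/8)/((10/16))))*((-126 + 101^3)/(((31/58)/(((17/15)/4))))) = 3604099.36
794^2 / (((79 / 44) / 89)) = 2468787376 / 79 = 31250473.11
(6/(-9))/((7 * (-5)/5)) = 2/21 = 0.10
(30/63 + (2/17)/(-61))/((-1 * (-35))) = 10328/762195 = 0.01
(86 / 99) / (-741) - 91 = -91.00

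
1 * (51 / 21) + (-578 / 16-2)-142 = -9951 / 56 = -177.70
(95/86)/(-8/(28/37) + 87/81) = -3591/30874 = -0.12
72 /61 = 1.18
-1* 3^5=-243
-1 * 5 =-5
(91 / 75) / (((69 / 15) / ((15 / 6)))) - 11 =-1427 / 138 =-10.34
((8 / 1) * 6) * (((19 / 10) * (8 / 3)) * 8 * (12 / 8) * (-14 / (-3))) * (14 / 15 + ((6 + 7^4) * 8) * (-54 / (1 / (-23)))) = 24428710964224 / 75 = 325716146189.65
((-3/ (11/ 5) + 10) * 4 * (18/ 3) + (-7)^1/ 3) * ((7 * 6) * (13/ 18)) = 615433/ 99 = 6216.49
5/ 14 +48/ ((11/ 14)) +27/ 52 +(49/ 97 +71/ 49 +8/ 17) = 2976080771/ 46218172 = 64.39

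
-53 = -53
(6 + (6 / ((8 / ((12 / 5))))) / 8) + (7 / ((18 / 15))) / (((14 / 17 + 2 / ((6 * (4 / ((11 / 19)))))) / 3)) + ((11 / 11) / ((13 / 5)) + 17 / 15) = 146629741 / 5271240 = 27.82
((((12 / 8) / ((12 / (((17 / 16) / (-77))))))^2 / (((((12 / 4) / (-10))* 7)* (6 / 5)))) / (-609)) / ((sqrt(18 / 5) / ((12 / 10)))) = 1445* sqrt(10) / 3726998618112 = 0.00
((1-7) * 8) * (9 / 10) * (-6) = 1296 / 5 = 259.20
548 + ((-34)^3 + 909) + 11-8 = -37844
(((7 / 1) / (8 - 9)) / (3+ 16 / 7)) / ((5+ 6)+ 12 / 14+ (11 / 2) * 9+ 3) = -686 / 33337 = -0.02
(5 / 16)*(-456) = -285 / 2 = -142.50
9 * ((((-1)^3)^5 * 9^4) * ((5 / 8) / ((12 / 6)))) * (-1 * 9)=2657205 / 16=166075.31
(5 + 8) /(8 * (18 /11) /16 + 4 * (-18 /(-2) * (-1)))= -143 /387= -0.37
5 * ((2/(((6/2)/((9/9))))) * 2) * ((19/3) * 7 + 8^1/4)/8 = 695/18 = 38.61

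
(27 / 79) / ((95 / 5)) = 27 / 1501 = 0.02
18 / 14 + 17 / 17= 16 / 7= 2.29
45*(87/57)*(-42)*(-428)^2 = -10040315040/19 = -528437633.68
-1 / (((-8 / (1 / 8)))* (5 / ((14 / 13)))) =0.00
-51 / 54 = -17 / 18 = -0.94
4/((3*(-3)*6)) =-2/27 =-0.07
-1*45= -45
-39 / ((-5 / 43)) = 1677 / 5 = 335.40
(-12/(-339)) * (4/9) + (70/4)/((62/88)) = 783586/31527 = 24.85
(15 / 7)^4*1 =50625 / 2401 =21.08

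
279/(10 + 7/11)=341/13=26.23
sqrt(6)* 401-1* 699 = -699 +401* sqrt(6) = 283.25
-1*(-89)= 89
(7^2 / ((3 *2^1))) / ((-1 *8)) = -49 / 48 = -1.02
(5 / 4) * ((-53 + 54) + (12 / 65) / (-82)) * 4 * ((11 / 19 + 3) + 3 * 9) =1544879 / 10127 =152.55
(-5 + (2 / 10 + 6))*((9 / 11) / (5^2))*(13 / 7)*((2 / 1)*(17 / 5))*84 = 286416 / 6875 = 41.66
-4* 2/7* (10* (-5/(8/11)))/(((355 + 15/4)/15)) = 6600/2009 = 3.29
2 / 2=1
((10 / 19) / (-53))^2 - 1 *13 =-13182537 / 1014049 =-13.00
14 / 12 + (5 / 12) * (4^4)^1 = 647 / 6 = 107.83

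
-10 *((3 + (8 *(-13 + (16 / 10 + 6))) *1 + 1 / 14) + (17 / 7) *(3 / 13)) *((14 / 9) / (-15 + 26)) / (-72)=-36007 / 46332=-0.78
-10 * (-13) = 130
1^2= 1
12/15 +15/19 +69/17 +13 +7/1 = 41422/1615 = 25.65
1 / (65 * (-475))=-1 / 30875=-0.00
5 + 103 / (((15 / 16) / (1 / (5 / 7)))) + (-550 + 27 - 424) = -59114 / 75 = -788.19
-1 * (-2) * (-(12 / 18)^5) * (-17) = 1088 / 243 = 4.48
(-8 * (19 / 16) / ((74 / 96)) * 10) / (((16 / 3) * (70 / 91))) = -2223 / 74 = -30.04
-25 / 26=-0.96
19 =19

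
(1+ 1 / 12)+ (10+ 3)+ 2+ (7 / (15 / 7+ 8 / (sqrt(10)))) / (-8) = 15.90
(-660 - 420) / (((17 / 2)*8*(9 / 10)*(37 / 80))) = -24000 / 629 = -38.16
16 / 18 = 0.89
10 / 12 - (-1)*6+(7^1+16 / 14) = 629 / 42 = 14.98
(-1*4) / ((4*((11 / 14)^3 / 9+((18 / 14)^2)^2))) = -172872 / 481709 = -0.36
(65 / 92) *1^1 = 65 / 92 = 0.71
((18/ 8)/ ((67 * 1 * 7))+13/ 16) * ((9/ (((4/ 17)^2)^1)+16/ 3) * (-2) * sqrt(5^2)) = -247129235/ 180096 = -1372.21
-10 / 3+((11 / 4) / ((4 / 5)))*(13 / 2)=19.01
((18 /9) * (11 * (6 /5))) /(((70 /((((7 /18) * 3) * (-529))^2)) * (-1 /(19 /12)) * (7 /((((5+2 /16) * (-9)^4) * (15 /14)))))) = -1170610070.52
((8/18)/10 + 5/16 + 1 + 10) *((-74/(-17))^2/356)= 658489/1089360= 0.60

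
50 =50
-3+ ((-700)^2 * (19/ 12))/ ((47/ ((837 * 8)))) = 5194979859/ 47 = 110531486.36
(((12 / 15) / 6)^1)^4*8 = 128 / 50625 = 0.00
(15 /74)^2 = 225 /5476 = 0.04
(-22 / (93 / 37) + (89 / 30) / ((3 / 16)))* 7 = 69034 / 1395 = 49.49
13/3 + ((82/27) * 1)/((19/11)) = 3125/513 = 6.09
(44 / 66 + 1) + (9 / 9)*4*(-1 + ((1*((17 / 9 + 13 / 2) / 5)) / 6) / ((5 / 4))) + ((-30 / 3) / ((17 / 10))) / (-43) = -642301 / 493425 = -1.30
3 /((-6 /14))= -7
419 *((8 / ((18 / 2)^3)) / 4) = 838 / 729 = 1.15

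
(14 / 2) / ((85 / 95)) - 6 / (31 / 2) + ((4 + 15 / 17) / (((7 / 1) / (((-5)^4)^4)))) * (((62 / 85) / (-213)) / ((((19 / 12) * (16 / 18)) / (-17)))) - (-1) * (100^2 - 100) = 21907611559830392 / 4976461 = 4402247211.39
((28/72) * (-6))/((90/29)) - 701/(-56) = 88951/7560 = 11.77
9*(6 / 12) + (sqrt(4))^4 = 41 / 2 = 20.50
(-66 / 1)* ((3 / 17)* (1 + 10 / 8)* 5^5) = -2784375 / 34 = -81893.38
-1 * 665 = -665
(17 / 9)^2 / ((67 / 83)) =23987 / 5427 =4.42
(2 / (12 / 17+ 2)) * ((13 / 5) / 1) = 221 / 115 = 1.92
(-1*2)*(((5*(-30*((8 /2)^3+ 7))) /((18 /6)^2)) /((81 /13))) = 92300 /243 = 379.84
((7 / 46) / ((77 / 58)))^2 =841 / 64009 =0.01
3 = 3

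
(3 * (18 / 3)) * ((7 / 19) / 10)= 63 / 95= 0.66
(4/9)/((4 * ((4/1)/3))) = 1/12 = 0.08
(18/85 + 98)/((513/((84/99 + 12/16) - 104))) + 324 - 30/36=873631087/2877930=303.56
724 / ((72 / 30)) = 905 / 3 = 301.67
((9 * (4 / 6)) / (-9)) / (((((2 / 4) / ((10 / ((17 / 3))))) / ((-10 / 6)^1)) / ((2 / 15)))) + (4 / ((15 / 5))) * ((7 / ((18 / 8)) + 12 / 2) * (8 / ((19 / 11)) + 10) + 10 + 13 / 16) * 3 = 577.01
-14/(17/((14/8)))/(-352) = 49/11968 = 0.00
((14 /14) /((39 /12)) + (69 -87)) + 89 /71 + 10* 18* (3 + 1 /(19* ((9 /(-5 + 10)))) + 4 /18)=9975473 /17537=568.82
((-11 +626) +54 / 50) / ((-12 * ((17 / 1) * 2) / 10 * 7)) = -151 / 70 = -2.16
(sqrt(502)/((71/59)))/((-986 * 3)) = -59 * sqrt(502)/210018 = -0.01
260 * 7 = 1820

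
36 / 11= 3.27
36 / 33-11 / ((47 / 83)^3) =-67940351 / 1142053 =-59.49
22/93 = 0.24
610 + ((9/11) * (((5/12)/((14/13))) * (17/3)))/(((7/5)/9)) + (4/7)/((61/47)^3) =608575114017/978742072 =621.79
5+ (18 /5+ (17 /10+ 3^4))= 91.30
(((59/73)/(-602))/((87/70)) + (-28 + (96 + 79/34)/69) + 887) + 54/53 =3250112281595/3772870826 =861.44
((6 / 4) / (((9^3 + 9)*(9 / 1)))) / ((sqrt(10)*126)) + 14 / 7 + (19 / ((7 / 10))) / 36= sqrt(10) / 5579280 + 347 / 126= 2.75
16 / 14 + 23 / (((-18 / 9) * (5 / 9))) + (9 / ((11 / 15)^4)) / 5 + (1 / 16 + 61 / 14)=-10440251 / 1171280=-8.91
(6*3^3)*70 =11340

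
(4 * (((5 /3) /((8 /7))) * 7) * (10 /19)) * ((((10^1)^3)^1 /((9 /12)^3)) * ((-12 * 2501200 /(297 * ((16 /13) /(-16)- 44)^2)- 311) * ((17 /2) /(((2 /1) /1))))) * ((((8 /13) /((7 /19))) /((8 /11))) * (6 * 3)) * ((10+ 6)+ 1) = -19096687532770400000 /345730437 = -55235771829.86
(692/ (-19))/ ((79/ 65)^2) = -2923700/ 118579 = -24.66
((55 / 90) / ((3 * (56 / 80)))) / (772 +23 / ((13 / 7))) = 65 / 175203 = 0.00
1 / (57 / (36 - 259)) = -223 / 57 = -3.91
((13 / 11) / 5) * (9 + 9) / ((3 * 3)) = 0.47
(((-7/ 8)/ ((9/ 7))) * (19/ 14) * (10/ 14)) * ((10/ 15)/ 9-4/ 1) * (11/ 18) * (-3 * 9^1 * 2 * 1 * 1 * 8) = -55385/ 81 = -683.77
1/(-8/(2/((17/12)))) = -3/17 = -0.18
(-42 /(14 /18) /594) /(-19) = 1 /209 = 0.00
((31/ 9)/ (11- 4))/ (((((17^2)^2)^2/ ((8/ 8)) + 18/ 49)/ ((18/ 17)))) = 434/ 5810805948659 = 0.00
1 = 1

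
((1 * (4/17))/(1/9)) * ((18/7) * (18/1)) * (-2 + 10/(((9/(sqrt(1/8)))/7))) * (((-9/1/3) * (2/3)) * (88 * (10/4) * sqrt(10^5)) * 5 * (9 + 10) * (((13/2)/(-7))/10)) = -63382176000 * sqrt(10)/833 + 17606160000 * sqrt(5)/119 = 90213631.29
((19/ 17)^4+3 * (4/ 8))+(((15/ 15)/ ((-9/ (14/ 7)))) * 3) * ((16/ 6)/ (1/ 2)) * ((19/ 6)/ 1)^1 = -36978233/ 4510134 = -8.20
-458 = -458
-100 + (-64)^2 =3996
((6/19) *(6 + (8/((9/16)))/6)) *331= 149612/171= 874.92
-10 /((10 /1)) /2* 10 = -5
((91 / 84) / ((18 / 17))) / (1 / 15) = 1105 / 72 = 15.35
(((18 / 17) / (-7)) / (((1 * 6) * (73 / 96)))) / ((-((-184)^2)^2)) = 9 / 311165282176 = 0.00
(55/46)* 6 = 165/23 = 7.17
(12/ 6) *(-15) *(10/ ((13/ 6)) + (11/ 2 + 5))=-5895/ 13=-453.46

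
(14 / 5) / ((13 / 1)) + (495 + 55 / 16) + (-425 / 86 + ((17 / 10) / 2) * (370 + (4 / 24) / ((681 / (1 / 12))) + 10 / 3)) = 444596488649 / 548177760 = 811.04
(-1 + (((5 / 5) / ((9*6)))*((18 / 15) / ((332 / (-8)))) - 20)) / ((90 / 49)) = -3843413 / 336150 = -11.43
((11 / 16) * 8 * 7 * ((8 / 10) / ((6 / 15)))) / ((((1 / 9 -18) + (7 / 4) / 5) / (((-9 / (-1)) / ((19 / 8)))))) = -12960 / 779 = -16.64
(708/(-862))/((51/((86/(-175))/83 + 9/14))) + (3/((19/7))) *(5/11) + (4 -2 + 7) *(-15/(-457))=8005290889699/10164939983275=0.79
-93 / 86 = -1.08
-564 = -564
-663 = -663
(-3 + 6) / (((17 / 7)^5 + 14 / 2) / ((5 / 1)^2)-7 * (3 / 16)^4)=27536588800 / 33507917997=0.82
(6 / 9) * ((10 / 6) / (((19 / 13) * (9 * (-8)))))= -65 / 6156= -0.01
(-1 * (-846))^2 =715716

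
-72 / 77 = -0.94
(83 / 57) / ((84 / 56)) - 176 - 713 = -151853 / 171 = -888.03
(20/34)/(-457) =-10/7769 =-0.00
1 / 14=0.07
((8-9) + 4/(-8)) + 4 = 5/2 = 2.50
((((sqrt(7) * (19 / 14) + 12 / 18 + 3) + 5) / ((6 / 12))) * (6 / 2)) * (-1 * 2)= -104-114 * sqrt(7) / 7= -147.09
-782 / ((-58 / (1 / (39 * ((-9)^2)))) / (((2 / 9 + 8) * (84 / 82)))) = 405076 / 11268153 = 0.04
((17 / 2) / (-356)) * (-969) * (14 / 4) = 115311 / 1424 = 80.98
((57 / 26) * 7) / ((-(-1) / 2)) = 399 / 13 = 30.69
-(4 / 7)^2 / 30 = -8 / 735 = -0.01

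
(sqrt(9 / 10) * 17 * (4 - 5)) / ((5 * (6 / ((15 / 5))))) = -1.61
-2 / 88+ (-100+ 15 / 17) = -99.14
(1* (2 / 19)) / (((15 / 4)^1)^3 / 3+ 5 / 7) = 896 / 155705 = 0.01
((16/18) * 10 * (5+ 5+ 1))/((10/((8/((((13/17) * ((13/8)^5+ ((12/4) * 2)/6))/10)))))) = 3921674240/47275137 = 82.95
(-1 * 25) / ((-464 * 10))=5 / 928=0.01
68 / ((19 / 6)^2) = 2448 / 361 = 6.78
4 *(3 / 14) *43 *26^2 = 174408 / 7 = 24915.43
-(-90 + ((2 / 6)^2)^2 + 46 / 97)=703307 / 7857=89.51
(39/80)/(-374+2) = -13/9920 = -0.00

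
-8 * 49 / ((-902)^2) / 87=-0.00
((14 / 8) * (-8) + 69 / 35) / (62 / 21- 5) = 1263 / 215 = 5.87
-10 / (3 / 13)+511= 1403 / 3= 467.67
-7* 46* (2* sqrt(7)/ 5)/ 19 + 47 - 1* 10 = 37 - 644* sqrt(7)/ 95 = 19.06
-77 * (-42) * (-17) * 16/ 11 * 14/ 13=-1119552/ 13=-86119.38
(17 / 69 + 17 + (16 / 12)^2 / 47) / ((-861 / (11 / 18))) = -924869 / 75390021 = -0.01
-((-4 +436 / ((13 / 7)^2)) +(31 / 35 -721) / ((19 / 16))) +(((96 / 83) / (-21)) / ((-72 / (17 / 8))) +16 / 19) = 81406444519 / 167903190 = 484.84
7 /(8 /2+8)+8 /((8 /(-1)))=-0.42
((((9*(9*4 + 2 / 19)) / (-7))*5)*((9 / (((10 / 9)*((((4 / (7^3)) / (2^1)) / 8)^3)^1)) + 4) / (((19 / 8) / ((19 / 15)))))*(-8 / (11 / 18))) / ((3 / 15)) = 35425596110994432 / 209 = 169500459861217.38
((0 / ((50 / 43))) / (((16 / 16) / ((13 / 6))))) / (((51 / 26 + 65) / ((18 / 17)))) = 0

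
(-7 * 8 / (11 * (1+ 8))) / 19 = -56 / 1881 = -0.03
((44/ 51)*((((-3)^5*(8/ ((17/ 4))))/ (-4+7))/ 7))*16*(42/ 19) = -3649536/ 5491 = -664.64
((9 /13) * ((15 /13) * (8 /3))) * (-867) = -312120 /169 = -1846.86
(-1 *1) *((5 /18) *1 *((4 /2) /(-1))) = 5 /9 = 0.56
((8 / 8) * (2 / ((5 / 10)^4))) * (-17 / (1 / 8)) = -4352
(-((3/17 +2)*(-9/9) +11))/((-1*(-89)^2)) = 150/134657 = 0.00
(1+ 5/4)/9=1/4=0.25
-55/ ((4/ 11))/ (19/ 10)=-3025/ 38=-79.61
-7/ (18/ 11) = -4.28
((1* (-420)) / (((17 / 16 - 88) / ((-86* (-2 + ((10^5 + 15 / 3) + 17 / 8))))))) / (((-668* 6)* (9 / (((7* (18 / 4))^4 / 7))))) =301072017150135 / 1858376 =162008128.15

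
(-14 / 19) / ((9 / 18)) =-28 / 19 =-1.47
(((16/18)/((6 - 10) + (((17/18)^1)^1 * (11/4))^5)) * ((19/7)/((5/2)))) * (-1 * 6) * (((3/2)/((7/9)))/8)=-661741830144/54127781198855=-0.01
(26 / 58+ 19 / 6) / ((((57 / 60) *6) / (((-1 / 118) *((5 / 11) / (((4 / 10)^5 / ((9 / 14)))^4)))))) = -1093246936798095703125 / 28809674220371968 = -37947.22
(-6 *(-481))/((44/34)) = 24531/11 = 2230.09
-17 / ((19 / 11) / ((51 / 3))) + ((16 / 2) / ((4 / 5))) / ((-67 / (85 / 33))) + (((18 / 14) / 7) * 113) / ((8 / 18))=-996295747 / 8233764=-121.00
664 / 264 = 83 / 33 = 2.52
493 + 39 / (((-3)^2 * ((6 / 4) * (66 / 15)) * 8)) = 390521 / 792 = 493.08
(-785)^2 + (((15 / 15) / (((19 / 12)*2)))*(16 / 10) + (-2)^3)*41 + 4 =58512563 / 95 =615921.72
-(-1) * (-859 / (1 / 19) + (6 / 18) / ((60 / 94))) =-1468843 / 90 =-16320.48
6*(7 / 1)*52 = 2184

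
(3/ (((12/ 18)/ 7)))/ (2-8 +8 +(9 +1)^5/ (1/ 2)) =63/ 400004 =0.00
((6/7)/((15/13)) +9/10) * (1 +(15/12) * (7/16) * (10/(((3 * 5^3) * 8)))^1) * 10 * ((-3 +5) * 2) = 88481/1344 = 65.83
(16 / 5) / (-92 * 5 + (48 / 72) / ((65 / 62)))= -78 / 11197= -0.01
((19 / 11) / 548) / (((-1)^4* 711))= 19 / 4285908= 0.00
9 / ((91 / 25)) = 225 / 91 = 2.47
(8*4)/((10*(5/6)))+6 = 246/25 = 9.84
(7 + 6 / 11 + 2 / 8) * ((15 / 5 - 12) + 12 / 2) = -1029 / 44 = -23.39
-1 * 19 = -19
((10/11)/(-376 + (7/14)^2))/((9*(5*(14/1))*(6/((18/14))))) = -2/2430351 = -0.00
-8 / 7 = -1.14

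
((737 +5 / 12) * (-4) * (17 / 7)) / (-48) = 150433 / 1008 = 149.24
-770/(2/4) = -1540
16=16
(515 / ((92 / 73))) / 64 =37595 / 5888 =6.39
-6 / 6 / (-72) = 1 / 72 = 0.01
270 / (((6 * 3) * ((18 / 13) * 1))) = 65 / 6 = 10.83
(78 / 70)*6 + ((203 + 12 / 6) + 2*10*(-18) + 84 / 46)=-117923 / 805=-146.49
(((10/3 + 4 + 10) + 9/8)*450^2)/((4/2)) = 1868906.25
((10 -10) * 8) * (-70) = 0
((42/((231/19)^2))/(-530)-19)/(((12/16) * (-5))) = 51177184/10100475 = 5.07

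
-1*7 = -7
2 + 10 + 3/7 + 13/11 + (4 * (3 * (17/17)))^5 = 248845.61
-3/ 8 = -0.38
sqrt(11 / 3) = sqrt(33) / 3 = 1.91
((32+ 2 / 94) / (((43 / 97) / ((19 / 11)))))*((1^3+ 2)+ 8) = 64505 / 47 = 1372.45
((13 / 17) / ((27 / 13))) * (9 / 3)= 169 / 153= 1.10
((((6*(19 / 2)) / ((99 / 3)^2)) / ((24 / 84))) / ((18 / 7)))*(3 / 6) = 931 / 26136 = 0.04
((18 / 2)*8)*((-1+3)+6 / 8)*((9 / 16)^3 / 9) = 8019 / 2048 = 3.92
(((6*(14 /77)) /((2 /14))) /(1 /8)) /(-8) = -84 /11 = -7.64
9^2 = 81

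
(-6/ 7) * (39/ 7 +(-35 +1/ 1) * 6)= 8334/ 49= 170.08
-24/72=-1/3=-0.33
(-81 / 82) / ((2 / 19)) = -1539 / 164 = -9.38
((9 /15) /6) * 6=3 /5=0.60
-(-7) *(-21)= -147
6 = 6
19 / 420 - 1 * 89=-37361 / 420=-88.95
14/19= 0.74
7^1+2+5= 14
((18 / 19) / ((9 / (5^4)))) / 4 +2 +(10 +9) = 1423 / 38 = 37.45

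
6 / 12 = 1 / 2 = 0.50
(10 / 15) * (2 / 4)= 1 / 3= 0.33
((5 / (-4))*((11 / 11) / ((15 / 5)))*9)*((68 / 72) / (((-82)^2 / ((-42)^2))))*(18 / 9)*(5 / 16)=-62475 / 107584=-0.58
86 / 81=1.06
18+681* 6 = 4104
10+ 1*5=15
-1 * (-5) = 5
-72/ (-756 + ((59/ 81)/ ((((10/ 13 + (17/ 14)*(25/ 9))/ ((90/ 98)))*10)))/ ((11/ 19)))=637560/ 6694133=0.10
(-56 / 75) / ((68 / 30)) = -28 / 85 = -0.33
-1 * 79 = -79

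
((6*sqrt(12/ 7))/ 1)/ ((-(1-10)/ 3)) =4*sqrt(21)/ 7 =2.62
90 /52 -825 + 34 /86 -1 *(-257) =-632647 /1118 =-565.87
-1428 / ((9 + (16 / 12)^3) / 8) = -308448 / 307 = -1004.72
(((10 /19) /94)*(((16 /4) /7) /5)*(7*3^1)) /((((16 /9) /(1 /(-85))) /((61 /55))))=-0.00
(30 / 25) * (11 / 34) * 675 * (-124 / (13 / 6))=-3314520 / 221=-14997.83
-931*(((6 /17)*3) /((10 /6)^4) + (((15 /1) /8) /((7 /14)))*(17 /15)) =-173591467 /42500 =-4084.51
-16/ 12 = -4/ 3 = -1.33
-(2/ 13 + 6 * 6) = -470/ 13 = -36.15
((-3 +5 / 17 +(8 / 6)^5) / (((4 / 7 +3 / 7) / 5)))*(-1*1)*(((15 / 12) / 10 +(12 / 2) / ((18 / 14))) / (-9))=1791125 / 446148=4.01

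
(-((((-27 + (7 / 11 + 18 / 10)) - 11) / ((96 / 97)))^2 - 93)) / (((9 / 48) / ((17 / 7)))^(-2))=-102304468161 / 14323302400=-7.14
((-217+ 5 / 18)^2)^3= 3524160684288108173401 / 34012224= 103614532360133.47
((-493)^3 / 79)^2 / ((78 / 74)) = 531230791277526013 / 243399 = 2182551248269.41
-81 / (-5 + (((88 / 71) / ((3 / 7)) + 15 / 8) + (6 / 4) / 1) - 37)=138024 / 60889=2.27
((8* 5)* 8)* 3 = 960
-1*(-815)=815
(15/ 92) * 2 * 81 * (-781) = -948915/ 46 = -20628.59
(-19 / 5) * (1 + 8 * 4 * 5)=-3059 / 5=-611.80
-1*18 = -18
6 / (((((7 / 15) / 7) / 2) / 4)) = 720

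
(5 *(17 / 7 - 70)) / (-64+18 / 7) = 11 / 2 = 5.50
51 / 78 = 17 / 26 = 0.65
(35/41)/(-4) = -35/164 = -0.21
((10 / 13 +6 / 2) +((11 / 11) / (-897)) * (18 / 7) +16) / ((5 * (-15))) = -0.26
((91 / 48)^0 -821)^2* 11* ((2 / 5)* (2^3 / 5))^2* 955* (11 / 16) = 9945495296 / 5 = 1989099059.20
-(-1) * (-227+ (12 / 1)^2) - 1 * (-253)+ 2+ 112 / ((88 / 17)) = 2130 / 11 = 193.64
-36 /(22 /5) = -90 /11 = -8.18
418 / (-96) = -4.35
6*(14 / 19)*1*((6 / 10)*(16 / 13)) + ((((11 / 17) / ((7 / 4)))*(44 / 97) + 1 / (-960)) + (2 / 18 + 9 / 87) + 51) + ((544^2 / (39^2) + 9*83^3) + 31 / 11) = 175242817812093896951 / 34051964506560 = 5146335.03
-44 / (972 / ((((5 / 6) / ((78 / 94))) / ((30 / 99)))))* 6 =-5687 / 6318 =-0.90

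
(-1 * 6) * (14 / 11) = -84 / 11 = -7.64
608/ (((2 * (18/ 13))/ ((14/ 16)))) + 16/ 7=12247/ 63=194.40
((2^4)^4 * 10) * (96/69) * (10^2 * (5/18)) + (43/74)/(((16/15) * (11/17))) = 68283271389755/2695968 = 25327923.55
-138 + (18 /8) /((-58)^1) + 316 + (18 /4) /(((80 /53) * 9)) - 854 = -3135283 /4640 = -675.71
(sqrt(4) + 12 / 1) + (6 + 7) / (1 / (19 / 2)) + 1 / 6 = 413 / 3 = 137.67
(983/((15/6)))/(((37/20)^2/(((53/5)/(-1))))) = -1667168/1369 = -1217.80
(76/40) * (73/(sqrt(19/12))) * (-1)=-73 * sqrt(57)/5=-110.23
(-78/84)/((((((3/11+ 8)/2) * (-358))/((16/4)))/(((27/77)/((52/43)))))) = 1161/1596322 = 0.00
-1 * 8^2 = -64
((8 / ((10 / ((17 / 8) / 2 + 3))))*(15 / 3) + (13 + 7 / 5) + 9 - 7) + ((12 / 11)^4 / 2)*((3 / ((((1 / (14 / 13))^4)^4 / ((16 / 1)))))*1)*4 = 477.67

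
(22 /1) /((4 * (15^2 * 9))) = 11 /4050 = 0.00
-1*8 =-8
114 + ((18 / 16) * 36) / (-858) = 65181 / 572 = 113.95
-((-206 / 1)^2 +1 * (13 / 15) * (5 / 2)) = -42438.17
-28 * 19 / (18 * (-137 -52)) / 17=0.01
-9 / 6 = -3 / 2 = -1.50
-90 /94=-45 /47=-0.96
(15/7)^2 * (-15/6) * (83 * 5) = -466875/98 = -4764.03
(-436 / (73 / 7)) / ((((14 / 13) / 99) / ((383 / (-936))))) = 459217 / 292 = 1572.66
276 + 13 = 289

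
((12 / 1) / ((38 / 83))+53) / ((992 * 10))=0.01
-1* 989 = -989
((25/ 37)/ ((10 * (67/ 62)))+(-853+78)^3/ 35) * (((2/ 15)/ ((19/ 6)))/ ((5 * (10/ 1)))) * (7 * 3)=-276944582448/ 1177525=-235192.10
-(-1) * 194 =194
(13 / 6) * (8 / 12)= 13 / 9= 1.44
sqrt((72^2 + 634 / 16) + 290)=39 * sqrt(58) / 4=74.25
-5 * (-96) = 480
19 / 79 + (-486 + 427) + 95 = 2863 / 79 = 36.24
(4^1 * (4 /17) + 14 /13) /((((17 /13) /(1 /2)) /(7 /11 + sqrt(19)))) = 3.85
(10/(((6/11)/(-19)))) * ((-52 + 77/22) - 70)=82555/2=41277.50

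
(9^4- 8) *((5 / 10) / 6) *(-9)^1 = -19659 / 4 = -4914.75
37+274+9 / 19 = 5918 / 19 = 311.47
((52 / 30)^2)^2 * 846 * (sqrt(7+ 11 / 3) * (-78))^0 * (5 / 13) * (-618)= -680683328 / 375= -1815155.54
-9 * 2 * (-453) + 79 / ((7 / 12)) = 58026 / 7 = 8289.43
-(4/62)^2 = -4/961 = -0.00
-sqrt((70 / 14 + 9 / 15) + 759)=-sqrt(19115) / 5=-27.65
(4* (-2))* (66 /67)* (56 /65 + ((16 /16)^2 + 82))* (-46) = 132393888 /4355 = 30400.43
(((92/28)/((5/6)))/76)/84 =23/37240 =0.00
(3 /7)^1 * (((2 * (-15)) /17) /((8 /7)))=-45 /68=-0.66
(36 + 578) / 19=614 / 19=32.32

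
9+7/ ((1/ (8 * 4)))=233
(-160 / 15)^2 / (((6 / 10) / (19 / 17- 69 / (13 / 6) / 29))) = 3.70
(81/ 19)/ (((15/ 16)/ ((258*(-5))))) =-111456/ 19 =-5866.11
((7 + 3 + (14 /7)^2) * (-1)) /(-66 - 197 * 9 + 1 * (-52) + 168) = 14 /1723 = 0.01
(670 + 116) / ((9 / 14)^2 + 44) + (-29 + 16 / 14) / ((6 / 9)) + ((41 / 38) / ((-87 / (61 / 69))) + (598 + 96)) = 4655852524744 / 6950063295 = 669.90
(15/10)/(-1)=-3/2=-1.50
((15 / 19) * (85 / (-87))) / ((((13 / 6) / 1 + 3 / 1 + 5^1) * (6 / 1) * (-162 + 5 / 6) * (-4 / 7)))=-8925 / 65003674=-0.00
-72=-72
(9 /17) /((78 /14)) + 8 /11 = 1999 /2431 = 0.82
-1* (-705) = 705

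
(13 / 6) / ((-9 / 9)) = -13 / 6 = -2.17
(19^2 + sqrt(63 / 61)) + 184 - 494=52.02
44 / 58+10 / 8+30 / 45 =931 / 348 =2.68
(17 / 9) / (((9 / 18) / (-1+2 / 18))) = -272 / 81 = -3.36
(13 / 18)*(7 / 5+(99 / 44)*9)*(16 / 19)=11258 / 855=13.17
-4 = -4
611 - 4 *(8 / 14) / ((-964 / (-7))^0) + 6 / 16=609.09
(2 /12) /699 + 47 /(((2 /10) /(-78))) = -76876019 /4194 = -18330.00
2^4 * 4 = 64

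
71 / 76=0.93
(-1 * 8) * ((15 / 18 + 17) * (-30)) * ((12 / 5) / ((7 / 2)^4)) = 164352 / 2401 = 68.45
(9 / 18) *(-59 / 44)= -59 / 88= -0.67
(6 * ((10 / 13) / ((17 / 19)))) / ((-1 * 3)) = -380 / 221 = -1.72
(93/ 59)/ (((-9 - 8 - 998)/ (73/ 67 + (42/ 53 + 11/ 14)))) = -12333939/ 2977122890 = -0.00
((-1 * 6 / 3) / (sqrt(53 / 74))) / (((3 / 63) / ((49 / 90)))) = -343 * sqrt(3922) / 795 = -27.02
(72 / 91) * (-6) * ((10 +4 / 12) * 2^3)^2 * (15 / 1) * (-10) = 442828800 / 91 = 4866250.55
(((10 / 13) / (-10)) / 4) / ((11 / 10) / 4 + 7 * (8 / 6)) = -30 / 14989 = -0.00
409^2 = 167281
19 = 19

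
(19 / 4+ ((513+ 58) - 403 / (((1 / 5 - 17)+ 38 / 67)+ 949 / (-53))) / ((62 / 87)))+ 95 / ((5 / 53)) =1580568767 / 863908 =1829.56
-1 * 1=-1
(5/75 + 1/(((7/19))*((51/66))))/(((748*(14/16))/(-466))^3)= -5172263301952/4003659732765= -1.29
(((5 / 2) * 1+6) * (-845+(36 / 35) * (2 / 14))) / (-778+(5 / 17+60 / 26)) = 777657673 / 83967870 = 9.26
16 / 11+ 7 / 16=333 / 176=1.89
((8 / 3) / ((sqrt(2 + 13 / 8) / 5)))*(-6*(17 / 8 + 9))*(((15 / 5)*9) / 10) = -4806*sqrt(58) / 29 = -1262.12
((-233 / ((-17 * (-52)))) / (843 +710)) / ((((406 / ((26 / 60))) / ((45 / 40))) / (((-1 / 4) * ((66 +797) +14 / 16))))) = 4830789 / 109760573440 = 0.00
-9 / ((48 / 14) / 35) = -735 / 8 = -91.88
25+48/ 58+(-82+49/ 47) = -75142/ 1363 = -55.13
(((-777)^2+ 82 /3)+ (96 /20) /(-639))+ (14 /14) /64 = 41152032233 /68160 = 603756.34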